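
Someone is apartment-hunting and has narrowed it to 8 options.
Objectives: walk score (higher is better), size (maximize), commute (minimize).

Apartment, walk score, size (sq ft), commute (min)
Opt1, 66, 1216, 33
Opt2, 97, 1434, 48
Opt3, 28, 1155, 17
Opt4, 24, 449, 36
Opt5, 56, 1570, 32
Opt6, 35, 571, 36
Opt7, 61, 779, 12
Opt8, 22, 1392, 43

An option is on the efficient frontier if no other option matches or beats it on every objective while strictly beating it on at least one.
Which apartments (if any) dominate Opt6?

Opt1: walk score 66≥35, size 1216≥571, commute 33≤36 — dominates Opt6.
Opt5: walk score 56≥35, size 1570≥571, commute 32≤36 — dominates Opt6.
Opt7: walk score 61≥35, size 779≥571, commute 12≤36 — dominates Opt6.
Others (Opt2, Opt3, Opt4, Opt8) are each worse than Opt6 on at least one objective.

Opt1, Opt5, Opt7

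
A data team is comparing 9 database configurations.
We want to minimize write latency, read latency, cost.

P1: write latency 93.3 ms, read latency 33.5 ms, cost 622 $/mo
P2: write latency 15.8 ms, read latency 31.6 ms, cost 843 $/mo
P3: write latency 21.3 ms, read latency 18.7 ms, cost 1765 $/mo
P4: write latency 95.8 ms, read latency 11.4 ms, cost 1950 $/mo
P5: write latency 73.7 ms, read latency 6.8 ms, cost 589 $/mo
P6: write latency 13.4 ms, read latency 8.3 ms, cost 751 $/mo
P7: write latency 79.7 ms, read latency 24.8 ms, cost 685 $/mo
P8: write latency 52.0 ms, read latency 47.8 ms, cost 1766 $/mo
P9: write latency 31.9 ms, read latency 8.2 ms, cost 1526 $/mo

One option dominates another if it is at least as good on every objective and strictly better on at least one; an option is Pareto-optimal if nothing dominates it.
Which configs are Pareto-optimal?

P5, P6, P9

P1: dominated by P5 (write latency 73.7≤93.3, read latency 6.8≤33.5, cost 589≤622).
P2: dominated by P6 (write latency 13.4≤15.8, read latency 8.3≤31.6, cost 751≤843).
P3: dominated by P6 (write latency 13.4≤21.3, read latency 8.3≤18.7, cost 751≤1765).
P4: dominated by P5 (write latency 73.7≤95.8, read latency 6.8≤11.4, cost 589≤1950).
P5: not dominated (best read latency).
P6: not dominated (best write latency).
P7: dominated by P5 (write latency 73.7≤79.7, read latency 6.8≤24.8, cost 589≤685).
P8: dominated by P2 (write latency 15.8≤52.0, read latency 31.6≤47.8, cost 843≤1766).
P9: not dominated.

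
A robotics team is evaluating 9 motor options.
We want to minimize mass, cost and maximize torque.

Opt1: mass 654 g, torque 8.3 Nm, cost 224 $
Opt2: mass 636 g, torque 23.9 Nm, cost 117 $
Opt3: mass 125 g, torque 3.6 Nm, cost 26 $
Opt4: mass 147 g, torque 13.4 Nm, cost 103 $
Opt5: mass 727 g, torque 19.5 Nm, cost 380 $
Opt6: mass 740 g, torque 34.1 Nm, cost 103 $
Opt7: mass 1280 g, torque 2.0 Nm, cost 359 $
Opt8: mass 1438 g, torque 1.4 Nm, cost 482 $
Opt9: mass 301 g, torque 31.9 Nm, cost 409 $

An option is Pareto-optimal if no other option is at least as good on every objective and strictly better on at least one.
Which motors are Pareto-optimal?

Opt1: dominated by Opt2 (mass 636≤654, torque 23.9≥8.3, cost 117≤224).
Opt2: not dominated.
Opt3: not dominated (best mass).
Opt4: not dominated.
Opt5: dominated by Opt2 (mass 636≤727, torque 23.9≥19.5, cost 117≤380).
Opt6: not dominated (best torque).
Opt7: dominated by Opt1 (mass 654≤1280, torque 8.3≥2.0, cost 224≤359).
Opt8: dominated by Opt1 (mass 654≤1438, torque 8.3≥1.4, cost 224≤482).
Opt9: not dominated.

Opt2, Opt3, Opt4, Opt6, Opt9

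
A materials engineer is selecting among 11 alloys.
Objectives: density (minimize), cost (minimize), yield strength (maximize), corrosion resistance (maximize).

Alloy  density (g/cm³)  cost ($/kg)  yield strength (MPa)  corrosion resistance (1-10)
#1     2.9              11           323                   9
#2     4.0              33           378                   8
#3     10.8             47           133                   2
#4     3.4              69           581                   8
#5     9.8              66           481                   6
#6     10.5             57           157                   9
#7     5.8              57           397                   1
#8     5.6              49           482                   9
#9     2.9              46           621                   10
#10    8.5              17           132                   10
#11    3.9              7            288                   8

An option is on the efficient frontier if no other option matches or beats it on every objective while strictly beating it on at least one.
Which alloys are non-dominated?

#1, #2, #9, #10, #11

#1: not dominated.
#2: not dominated.
#3: dominated by #1 (density 2.9≤10.8, cost 11≤47, yield strength 323≥133, corrosion resistance 9≥2).
#4: dominated by #9 (density 2.9≤3.4, cost 46≤69, yield strength 621≥581, corrosion resistance 10≥8).
#5: dominated by #8 (density 5.6≤9.8, cost 49≤66, yield strength 482≥481, corrosion resistance 9≥6).
#6: dominated by #1 (density 2.9≤10.5, cost 11≤57, yield strength 323≥157, corrosion resistance 9≥9).
#7: dominated by #8 (density 5.6≤5.8, cost 49≤57, yield strength 482≥397, corrosion resistance 9≥1).
#8: dominated by #9 (density 2.9≤5.6, cost 46≤49, yield strength 621≥482, corrosion resistance 10≥9).
#9: not dominated (best yield strength).
#10: not dominated.
#11: not dominated (best cost).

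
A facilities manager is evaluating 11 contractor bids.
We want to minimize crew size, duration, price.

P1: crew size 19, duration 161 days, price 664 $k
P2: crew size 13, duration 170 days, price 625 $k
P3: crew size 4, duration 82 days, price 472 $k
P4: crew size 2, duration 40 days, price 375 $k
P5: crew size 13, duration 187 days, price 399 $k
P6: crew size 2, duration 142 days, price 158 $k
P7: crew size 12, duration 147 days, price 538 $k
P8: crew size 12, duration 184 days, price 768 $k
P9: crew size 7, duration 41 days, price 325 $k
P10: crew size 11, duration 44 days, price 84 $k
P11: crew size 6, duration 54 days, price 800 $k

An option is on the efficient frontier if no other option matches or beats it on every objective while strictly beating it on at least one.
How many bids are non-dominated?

P1: dominated by P3 (crew size 4≤19, duration 82≤161, price 472≤664).
P2: dominated by P3 (crew size 4≤13, duration 82≤170, price 472≤625).
P3: dominated by P4 (crew size 2≤4, duration 40≤82, price 375≤472).
P4: not dominated (best duration).
P5: dominated by P4 (crew size 2≤13, duration 40≤187, price 375≤399).
P6: not dominated.
P7: dominated by P3 (crew size 4≤12, duration 82≤147, price 472≤538).
P8: dominated by P3 (crew size 4≤12, duration 82≤184, price 472≤768).
P9: not dominated.
P10: not dominated (best price).
P11: dominated by P4 (crew size 2≤6, duration 40≤54, price 375≤800).
Pareto-optimal: P4, P6, P9, P10 → 4.

4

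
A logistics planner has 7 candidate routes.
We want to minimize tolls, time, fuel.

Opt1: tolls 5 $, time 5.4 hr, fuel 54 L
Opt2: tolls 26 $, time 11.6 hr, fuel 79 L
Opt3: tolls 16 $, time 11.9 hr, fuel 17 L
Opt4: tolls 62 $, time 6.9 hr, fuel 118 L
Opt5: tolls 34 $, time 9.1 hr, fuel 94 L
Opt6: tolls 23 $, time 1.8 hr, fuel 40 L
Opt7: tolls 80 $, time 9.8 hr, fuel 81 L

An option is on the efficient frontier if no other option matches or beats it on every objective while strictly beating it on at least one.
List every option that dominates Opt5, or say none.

Opt1: tolls 5≤34, time 5.4≤9.1, fuel 54≤94 — dominates Opt5.
Opt6: tolls 23≤34, time 1.8≤9.1, fuel 40≤94 — dominates Opt5.
Others (Opt2, Opt3, Opt4, Opt7) are each worse than Opt5 on at least one objective.

Opt1, Opt6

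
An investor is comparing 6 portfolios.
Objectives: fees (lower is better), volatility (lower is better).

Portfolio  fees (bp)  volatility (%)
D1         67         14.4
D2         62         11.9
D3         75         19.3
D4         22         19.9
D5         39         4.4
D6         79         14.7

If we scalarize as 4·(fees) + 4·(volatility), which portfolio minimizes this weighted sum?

D4

D1: 4·67 + 4·14.4 = 325.6
D2: 4·62 + 4·11.9 = 295.6
D3: 4·75 + 4·19.3 = 377.2
D4: 4·22 + 4·19.9 = 167.6
D5: 4·39 + 4·4.4 = 173.6
D6: 4·79 + 4·14.7 = 374.8
Lowest: D4 at 167.6.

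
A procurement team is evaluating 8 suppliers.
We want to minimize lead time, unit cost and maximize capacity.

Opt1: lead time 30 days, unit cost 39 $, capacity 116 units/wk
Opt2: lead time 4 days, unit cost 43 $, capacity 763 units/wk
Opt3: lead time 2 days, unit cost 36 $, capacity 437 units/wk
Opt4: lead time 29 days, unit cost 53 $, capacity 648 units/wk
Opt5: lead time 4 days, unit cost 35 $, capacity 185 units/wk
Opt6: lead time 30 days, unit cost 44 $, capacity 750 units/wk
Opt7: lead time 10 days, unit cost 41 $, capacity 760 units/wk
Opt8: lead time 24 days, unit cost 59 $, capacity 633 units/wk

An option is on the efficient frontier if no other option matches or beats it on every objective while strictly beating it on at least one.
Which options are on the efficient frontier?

Opt2, Opt3, Opt5, Opt7

Opt1: dominated by Opt3 (lead time 2≤30, unit cost 36≤39, capacity 437≥116).
Opt2: not dominated (best capacity).
Opt3: not dominated (best lead time).
Opt4: dominated by Opt2 (lead time 4≤29, unit cost 43≤53, capacity 763≥648).
Opt5: not dominated (best unit cost).
Opt6: dominated by Opt2 (lead time 4≤30, unit cost 43≤44, capacity 763≥750).
Opt7: not dominated.
Opt8: dominated by Opt2 (lead time 4≤24, unit cost 43≤59, capacity 763≥633).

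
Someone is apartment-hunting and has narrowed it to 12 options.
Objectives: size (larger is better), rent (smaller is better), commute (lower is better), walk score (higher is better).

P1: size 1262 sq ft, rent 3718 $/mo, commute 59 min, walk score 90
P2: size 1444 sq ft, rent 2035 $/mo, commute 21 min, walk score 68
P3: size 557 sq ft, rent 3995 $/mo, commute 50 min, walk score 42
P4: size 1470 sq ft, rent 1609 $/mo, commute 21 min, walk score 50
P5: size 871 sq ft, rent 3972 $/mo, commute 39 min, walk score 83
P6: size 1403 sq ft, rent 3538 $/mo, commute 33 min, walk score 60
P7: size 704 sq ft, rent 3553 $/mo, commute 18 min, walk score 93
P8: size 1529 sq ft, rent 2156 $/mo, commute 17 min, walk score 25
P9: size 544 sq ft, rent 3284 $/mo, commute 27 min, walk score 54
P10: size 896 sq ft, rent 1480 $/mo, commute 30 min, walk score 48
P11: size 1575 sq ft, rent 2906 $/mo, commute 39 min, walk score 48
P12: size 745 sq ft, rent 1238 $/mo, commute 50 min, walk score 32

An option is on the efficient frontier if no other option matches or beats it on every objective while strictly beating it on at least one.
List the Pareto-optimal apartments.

P1, P2, P4, P5, P7, P8, P10, P11, P12

P1: not dominated.
P2: not dominated.
P3: dominated by P2 (size 1444≥557, rent 2035≤3995, commute 21≤50, walk score 68≥42).
P4: not dominated.
P5: not dominated.
P6: dominated by P2 (size 1444≥1403, rent 2035≤3538, commute 21≤33, walk score 68≥60).
P7: not dominated (best walk score).
P8: not dominated (best commute).
P9: dominated by P2 (size 1444≥544, rent 2035≤3284, commute 21≤27, walk score 68≥54).
P10: not dominated.
P11: not dominated (best size).
P12: not dominated (best rent).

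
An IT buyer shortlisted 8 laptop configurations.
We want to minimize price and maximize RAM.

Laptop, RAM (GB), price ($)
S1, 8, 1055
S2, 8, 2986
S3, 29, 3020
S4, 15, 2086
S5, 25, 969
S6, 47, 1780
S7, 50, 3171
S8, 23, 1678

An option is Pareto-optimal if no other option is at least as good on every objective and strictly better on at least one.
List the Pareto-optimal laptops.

S1: dominated by S5 (RAM 25≥8, price 969≤1055).
S2: dominated by S1 (RAM 8≥8, price 1055≤2986).
S3: dominated by S6 (RAM 47≥29, price 1780≤3020).
S4: dominated by S5 (RAM 25≥15, price 969≤2086).
S5: not dominated (best price).
S6: not dominated.
S7: not dominated (best RAM).
S8: dominated by S5 (RAM 25≥23, price 969≤1678).

S5, S6, S7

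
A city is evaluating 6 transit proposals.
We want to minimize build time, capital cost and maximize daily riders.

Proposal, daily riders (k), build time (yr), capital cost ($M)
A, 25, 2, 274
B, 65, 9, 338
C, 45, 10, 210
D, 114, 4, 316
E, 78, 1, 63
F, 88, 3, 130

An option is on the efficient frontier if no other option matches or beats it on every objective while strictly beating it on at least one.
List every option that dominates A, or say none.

E: daily riders 78≥25, build time 1≤2, capital cost 63≤274 — dominates A.
Others (B, C, D, F) are each worse than A on at least one objective.

E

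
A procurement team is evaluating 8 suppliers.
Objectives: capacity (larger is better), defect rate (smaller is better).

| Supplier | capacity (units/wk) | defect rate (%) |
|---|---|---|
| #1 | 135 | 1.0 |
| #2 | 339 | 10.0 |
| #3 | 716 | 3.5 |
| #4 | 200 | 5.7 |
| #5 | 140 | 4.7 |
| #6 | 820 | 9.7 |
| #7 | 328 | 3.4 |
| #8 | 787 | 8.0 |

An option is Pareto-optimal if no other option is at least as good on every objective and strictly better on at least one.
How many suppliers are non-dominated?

5

#1: not dominated (best defect rate).
#2: dominated by #3 (capacity 716≥339, defect rate 3.5≤10.0).
#3: not dominated.
#4: dominated by #3 (capacity 716≥200, defect rate 3.5≤5.7).
#5: dominated by #3 (capacity 716≥140, defect rate 3.5≤4.7).
#6: not dominated (best capacity).
#7: not dominated.
#8: not dominated.
Pareto-optimal: #1, #3, #6, #7, #8 → 5.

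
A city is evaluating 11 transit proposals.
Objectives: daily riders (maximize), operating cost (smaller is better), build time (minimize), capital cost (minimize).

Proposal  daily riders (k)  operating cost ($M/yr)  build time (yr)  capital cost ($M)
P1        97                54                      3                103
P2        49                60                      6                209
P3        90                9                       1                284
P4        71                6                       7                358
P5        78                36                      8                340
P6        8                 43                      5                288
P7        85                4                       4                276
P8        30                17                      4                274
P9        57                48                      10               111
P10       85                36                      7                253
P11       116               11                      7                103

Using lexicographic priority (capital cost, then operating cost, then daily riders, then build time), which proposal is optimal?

First minimize capital cost: best is 103, kept {P1, P11}.
Then minimize operating cost: best is 11, kept {P11}.

P11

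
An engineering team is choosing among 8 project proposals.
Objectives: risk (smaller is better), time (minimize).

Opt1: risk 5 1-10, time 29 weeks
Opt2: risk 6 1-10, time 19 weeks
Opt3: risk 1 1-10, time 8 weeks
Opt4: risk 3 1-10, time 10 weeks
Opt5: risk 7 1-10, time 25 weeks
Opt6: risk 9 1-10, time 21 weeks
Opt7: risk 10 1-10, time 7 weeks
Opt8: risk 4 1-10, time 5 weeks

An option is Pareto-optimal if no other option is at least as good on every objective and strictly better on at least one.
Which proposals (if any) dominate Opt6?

Opt2: risk 6≤9, time 19≤21 — dominates Opt6.
Opt3: risk 1≤9, time 8≤21 — dominates Opt6.
Opt4: risk 3≤9, time 10≤21 — dominates Opt6.
Opt8: risk 4≤9, time 5≤21 — dominates Opt6.
Others (Opt1, Opt5, Opt7) are each worse than Opt6 on at least one objective.

Opt2, Opt3, Opt4, Opt8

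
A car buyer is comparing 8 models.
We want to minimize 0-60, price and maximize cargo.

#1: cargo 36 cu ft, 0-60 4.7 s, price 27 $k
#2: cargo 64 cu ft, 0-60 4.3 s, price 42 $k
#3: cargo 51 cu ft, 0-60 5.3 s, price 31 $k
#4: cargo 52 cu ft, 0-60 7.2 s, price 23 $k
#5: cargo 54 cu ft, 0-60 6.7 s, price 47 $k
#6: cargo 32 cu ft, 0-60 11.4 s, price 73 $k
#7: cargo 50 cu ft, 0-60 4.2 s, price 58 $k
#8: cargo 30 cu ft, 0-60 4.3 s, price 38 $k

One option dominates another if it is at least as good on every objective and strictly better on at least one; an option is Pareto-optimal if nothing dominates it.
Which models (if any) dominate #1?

none

#2: worse on price (42 vs 27).
#3: worse on 0-60 (5.3 vs 4.7).
#4: worse on 0-60 (7.2 vs 4.7).
#5: worse on 0-60 (6.7 vs 4.7).
#6: worse on cargo (32 vs 36).
#7: worse on price (58 vs 27).
#8: worse on cargo (30 vs 36).
No option dominates #1.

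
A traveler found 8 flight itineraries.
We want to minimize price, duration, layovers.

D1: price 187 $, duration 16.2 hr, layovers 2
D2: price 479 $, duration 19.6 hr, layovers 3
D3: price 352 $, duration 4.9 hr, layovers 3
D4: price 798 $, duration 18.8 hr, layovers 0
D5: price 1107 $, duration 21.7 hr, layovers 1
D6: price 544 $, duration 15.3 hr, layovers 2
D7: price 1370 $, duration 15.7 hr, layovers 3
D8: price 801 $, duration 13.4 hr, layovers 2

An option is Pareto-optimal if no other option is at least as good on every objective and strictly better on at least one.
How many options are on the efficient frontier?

D1: not dominated (best price).
D2: dominated by D1 (price 187≤479, duration 16.2≤19.6, layovers 2≤3).
D3: not dominated (best duration).
D4: not dominated (best layovers).
D5: dominated by D4 (price 798≤1107, duration 18.8≤21.7, layovers 0≤1).
D6: not dominated.
D7: dominated by D3 (price 352≤1370, duration 4.9≤15.7, layovers 3≤3).
D8: not dominated.
Pareto-optimal: D1, D3, D4, D6, D8 → 5.

5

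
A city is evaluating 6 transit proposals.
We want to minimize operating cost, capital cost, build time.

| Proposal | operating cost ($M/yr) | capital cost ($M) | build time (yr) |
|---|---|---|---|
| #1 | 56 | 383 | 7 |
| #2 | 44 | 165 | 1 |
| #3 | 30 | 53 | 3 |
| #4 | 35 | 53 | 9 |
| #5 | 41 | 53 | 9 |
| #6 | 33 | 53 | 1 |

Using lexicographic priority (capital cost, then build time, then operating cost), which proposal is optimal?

First minimize capital cost: best is 53, kept {#3, #4, #5, #6}.
Then minimize build time: best is 1, kept {#6}.

#6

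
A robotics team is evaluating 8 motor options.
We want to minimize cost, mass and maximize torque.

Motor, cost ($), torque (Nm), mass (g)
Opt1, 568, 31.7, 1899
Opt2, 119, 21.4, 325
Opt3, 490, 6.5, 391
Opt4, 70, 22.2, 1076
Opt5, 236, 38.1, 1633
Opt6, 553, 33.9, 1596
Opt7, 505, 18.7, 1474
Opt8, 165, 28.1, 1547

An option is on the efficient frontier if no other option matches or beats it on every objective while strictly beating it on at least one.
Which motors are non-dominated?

Opt2, Opt4, Opt5, Opt6, Opt8

Opt1: dominated by Opt5 (cost 236≤568, torque 38.1≥31.7, mass 1633≤1899).
Opt2: not dominated (best mass).
Opt3: dominated by Opt2 (cost 119≤490, torque 21.4≥6.5, mass 325≤391).
Opt4: not dominated (best cost).
Opt5: not dominated (best torque).
Opt6: not dominated.
Opt7: dominated by Opt2 (cost 119≤505, torque 21.4≥18.7, mass 325≤1474).
Opt8: not dominated.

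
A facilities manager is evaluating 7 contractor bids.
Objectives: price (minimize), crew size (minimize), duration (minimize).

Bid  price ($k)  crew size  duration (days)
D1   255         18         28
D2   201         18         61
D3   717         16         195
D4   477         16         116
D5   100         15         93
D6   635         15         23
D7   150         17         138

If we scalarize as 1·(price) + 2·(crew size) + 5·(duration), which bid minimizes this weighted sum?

D1: 1·255 + 2·18 + 5·28 = 431
D2: 1·201 + 2·18 + 5·61 = 542
D3: 1·717 + 2·16 + 5·195 = 1724
D4: 1·477 + 2·16 + 5·116 = 1089
D5: 1·100 + 2·15 + 5·93 = 595
D6: 1·635 + 2·15 + 5·23 = 780
D7: 1·150 + 2·17 + 5·138 = 874
Lowest: D1 at 431.

D1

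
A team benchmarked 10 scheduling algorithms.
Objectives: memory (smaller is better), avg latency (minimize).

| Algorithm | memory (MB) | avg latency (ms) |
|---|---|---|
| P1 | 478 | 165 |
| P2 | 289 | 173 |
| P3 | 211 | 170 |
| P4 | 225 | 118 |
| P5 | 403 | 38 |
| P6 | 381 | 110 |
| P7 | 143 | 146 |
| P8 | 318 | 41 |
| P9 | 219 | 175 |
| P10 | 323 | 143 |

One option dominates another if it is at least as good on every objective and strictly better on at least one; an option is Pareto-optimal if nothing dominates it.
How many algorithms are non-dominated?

P1: dominated by P4 (memory 225≤478, avg latency 118≤165).
P2: dominated by P3 (memory 211≤289, avg latency 170≤173).
P3: dominated by P7 (memory 143≤211, avg latency 146≤170).
P4: not dominated.
P5: not dominated (best avg latency).
P6: dominated by P8 (memory 318≤381, avg latency 41≤110).
P7: not dominated (best memory).
P8: not dominated.
P9: dominated by P3 (memory 211≤219, avg latency 170≤175).
P10: dominated by P4 (memory 225≤323, avg latency 118≤143).
Pareto-optimal: P4, P5, P7, P8 → 4.

4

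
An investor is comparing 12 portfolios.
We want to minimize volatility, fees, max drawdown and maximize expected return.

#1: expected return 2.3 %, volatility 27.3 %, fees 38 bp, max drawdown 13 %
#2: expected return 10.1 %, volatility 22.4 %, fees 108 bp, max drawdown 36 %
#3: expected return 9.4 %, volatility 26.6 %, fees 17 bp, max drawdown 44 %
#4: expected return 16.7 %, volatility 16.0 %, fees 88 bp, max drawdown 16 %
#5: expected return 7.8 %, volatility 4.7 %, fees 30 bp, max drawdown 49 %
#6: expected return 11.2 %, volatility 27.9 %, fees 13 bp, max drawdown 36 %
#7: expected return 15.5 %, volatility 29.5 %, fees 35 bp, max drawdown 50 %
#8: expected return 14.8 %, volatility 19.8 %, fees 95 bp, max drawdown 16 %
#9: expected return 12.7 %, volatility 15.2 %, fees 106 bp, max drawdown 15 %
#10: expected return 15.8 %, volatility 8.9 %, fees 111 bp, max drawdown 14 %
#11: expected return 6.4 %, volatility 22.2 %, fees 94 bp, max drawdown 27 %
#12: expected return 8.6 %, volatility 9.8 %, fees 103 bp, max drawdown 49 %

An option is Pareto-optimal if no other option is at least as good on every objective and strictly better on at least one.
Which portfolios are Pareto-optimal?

#1: not dominated (best max drawdown).
#2: dominated by #4 (expected return 16.7≥10.1, volatility 16.0≤22.4, fees 88≤108, max drawdown 16≤36).
#3: not dominated.
#4: not dominated (best expected return).
#5: not dominated (best volatility).
#6: not dominated (best fees).
#7: not dominated.
#8: dominated by #4 (expected return 16.7≥14.8, volatility 16.0≤19.8, fees 88≤95, max drawdown 16≤16).
#9: not dominated.
#10: not dominated.
#11: dominated by #4 (expected return 16.7≥6.4, volatility 16.0≤22.2, fees 88≤94, max drawdown 16≤27).
#12: not dominated.

#1, #3, #4, #5, #6, #7, #9, #10, #12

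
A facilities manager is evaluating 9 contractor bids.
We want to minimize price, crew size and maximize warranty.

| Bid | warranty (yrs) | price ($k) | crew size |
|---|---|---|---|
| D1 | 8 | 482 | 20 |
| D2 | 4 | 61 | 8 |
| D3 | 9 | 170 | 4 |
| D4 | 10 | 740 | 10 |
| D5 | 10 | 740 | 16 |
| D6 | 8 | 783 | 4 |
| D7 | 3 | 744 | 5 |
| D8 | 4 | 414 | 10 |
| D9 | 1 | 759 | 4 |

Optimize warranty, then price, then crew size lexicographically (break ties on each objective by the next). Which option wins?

First maximize warranty: best is 10, kept {D4, D5}.
Then minimize price: best is 740, kept {D4, D5}.
Then minimize crew size: best is 10, kept {D4}.

D4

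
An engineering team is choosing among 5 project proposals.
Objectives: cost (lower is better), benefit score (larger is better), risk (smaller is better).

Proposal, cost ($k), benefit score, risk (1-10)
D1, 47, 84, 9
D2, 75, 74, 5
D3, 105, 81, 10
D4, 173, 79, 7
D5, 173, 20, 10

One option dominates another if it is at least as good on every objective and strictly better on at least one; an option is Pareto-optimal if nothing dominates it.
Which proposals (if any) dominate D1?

D2: worse on cost (75 vs 47).
D3: worse on cost (105 vs 47).
D4: worse on cost (173 vs 47).
D5: worse on cost (173 vs 47).
No option dominates D1.

none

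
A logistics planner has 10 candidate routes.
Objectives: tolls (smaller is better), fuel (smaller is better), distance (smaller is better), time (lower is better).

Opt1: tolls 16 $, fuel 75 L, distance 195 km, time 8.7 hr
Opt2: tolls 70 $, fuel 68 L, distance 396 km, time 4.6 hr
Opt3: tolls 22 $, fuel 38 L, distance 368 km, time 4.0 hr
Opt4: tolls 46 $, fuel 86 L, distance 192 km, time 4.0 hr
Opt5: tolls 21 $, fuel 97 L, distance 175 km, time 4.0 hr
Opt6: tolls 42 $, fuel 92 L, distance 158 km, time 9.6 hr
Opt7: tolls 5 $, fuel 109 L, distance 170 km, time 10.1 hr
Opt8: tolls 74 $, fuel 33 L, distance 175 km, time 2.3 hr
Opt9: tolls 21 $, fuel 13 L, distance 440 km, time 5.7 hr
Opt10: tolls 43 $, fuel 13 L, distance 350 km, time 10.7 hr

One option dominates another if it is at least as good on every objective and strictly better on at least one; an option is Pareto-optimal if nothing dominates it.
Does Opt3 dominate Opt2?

Opt3 vs Opt2: tolls 22≤70, fuel 38≤68, distance 368≤396, time 4.0≤4.6 — Opt3 is at least as good on every objective with at least one strict improvement.

Yes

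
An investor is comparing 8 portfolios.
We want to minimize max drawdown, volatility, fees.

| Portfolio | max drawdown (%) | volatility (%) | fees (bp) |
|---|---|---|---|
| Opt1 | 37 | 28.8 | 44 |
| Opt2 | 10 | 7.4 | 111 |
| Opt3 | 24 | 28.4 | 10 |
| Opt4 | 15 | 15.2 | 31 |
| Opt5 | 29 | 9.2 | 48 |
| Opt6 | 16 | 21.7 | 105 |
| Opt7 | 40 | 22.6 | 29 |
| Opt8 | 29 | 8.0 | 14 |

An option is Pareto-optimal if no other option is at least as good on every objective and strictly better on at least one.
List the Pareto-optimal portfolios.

Opt2, Opt3, Opt4, Opt8

Opt1: dominated by Opt3 (max drawdown 24≤37, volatility 28.4≤28.8, fees 10≤44).
Opt2: not dominated (best max drawdown).
Opt3: not dominated (best fees).
Opt4: not dominated.
Opt5: dominated by Opt8 (max drawdown 29≤29, volatility 8.0≤9.2, fees 14≤48).
Opt6: dominated by Opt4 (max drawdown 15≤16, volatility 15.2≤21.7, fees 31≤105).
Opt7: dominated by Opt8 (max drawdown 29≤40, volatility 8.0≤22.6, fees 14≤29).
Opt8: not dominated.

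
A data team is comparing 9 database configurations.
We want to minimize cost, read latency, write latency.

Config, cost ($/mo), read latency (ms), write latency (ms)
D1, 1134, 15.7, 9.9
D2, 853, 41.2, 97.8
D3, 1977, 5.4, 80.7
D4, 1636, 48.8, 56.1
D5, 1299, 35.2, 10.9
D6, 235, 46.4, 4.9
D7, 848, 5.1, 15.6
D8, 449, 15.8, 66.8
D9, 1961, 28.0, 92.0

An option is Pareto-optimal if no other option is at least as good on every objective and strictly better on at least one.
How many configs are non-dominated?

4

D1: not dominated.
D2: dominated by D7 (cost 848≤853, read latency 5.1≤41.2, write latency 15.6≤97.8).
D3: dominated by D7 (cost 848≤1977, read latency 5.1≤5.4, write latency 15.6≤80.7).
D4: dominated by D1 (cost 1134≤1636, read latency 15.7≤48.8, write latency 9.9≤56.1).
D5: dominated by D1 (cost 1134≤1299, read latency 15.7≤35.2, write latency 9.9≤10.9).
D6: not dominated (best cost).
D7: not dominated (best read latency).
D8: not dominated.
D9: dominated by D1 (cost 1134≤1961, read latency 15.7≤28.0, write latency 9.9≤92.0).
Pareto-optimal: D1, D6, D7, D8 → 4.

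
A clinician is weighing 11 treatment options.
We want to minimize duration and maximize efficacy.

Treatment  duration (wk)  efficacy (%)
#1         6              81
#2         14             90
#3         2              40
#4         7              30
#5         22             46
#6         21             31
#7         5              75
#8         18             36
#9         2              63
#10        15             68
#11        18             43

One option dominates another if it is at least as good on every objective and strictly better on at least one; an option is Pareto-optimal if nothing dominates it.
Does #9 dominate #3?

#9 vs #3: duration 2≤2, efficacy 63≥40 — #9 is at least as good on every objective with at least one strict improvement.

Yes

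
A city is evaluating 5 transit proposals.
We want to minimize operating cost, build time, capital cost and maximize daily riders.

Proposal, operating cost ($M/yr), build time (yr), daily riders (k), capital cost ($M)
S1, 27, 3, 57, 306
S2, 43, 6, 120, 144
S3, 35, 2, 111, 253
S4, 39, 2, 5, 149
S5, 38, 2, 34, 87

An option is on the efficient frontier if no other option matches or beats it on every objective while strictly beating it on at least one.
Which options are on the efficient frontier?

S1: not dominated (best operating cost).
S2: not dominated (best daily riders).
S3: not dominated.
S4: dominated by S5 (operating cost 38≤39, build time 2≤2, daily riders 34≥5, capital cost 87≤149).
S5: not dominated (best capital cost).

S1, S2, S3, S5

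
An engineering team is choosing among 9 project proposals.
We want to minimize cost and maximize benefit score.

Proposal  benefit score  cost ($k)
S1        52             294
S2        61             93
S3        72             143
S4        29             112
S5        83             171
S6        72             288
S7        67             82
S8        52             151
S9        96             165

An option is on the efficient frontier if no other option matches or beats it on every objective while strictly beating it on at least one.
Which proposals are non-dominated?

S3, S7, S9

S1: dominated by S2 (benefit score 61≥52, cost 93≤294).
S2: dominated by S7 (benefit score 67≥61, cost 82≤93).
S3: not dominated.
S4: dominated by S2 (benefit score 61≥29, cost 93≤112).
S5: dominated by S9 (benefit score 96≥83, cost 165≤171).
S6: dominated by S3 (benefit score 72≥72, cost 143≤288).
S7: not dominated (best cost).
S8: dominated by S2 (benefit score 61≥52, cost 93≤151).
S9: not dominated (best benefit score).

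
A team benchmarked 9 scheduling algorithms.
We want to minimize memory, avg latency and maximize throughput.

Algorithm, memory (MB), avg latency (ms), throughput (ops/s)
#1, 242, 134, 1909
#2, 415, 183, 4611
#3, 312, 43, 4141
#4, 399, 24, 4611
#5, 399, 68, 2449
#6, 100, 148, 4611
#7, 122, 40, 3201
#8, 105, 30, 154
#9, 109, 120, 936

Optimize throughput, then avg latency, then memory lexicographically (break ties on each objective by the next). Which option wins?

#4

First maximize throughput: best is 4611, kept {#2, #4, #6}.
Then minimize avg latency: best is 24, kept {#4}.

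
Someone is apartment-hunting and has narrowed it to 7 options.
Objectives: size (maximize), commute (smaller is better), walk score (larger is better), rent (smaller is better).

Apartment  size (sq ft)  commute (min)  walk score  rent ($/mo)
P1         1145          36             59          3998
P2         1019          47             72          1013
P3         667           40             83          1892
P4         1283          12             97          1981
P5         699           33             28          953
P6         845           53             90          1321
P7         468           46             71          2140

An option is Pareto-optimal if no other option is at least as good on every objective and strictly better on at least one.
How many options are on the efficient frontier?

P1: dominated by P4 (size 1283≥1145, commute 12≤36, walk score 97≥59, rent 1981≤3998).
P2: not dominated.
P3: not dominated.
P4: not dominated (best size).
P5: not dominated (best rent).
P6: not dominated.
P7: dominated by P3 (size 667≥468, commute 40≤46, walk score 83≥71, rent 1892≤2140).
Pareto-optimal: P2, P3, P4, P5, P6 → 5.

5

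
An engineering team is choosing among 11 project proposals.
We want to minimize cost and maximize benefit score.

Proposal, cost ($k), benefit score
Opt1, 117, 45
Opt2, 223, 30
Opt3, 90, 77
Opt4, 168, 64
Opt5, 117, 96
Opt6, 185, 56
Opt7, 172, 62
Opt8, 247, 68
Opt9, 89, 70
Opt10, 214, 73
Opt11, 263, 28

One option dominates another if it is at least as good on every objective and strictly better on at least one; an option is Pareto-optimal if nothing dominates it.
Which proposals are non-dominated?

Opt1: dominated by Opt3 (cost 90≤117, benefit score 77≥45).
Opt2: dominated by Opt1 (cost 117≤223, benefit score 45≥30).
Opt3: not dominated.
Opt4: dominated by Opt3 (cost 90≤168, benefit score 77≥64).
Opt5: not dominated (best benefit score).
Opt6: dominated by Opt3 (cost 90≤185, benefit score 77≥56).
Opt7: dominated by Opt3 (cost 90≤172, benefit score 77≥62).
Opt8: dominated by Opt3 (cost 90≤247, benefit score 77≥68).
Opt9: not dominated (best cost).
Opt10: dominated by Opt3 (cost 90≤214, benefit score 77≥73).
Opt11: dominated by Opt1 (cost 117≤263, benefit score 45≥28).

Opt3, Opt5, Opt9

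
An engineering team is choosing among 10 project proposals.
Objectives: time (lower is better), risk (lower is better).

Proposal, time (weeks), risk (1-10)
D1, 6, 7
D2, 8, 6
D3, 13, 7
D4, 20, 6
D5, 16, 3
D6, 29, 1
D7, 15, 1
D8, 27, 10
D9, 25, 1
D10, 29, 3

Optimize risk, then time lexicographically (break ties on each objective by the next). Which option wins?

First minimize risk: best is 1, kept {D6, D7, D9}.
Then minimize time: best is 15, kept {D7}.

D7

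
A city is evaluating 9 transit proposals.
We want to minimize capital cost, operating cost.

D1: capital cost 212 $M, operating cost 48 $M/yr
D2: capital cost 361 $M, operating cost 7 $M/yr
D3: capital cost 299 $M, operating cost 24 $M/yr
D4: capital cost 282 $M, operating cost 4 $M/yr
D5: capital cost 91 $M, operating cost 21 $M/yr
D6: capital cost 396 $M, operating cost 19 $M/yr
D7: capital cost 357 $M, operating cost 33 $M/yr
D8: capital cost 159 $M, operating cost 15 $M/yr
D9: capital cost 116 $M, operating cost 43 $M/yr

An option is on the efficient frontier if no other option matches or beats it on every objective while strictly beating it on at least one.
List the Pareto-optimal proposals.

D4, D5, D8

D1: dominated by D5 (capital cost 91≤212, operating cost 21≤48).
D2: dominated by D4 (capital cost 282≤361, operating cost 4≤7).
D3: dominated by D4 (capital cost 282≤299, operating cost 4≤24).
D4: not dominated (best operating cost).
D5: not dominated (best capital cost).
D6: dominated by D2 (capital cost 361≤396, operating cost 7≤19).
D7: dominated by D3 (capital cost 299≤357, operating cost 24≤33).
D8: not dominated.
D9: dominated by D5 (capital cost 91≤116, operating cost 21≤43).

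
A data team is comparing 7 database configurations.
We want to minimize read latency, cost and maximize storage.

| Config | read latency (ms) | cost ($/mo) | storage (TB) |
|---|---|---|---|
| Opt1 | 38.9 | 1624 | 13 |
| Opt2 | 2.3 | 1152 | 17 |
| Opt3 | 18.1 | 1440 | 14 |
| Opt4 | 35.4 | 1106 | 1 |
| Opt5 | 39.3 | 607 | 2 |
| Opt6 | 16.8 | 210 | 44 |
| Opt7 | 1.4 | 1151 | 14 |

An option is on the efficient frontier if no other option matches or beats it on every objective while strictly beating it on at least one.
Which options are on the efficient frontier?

Opt2, Opt6, Opt7

Opt1: dominated by Opt2 (read latency 2.3≤38.9, cost 1152≤1624, storage 17≥13).
Opt2: not dominated.
Opt3: dominated by Opt2 (read latency 2.3≤18.1, cost 1152≤1440, storage 17≥14).
Opt4: dominated by Opt6 (read latency 16.8≤35.4, cost 210≤1106, storage 44≥1).
Opt5: dominated by Opt6 (read latency 16.8≤39.3, cost 210≤607, storage 44≥2).
Opt6: not dominated (best cost).
Opt7: not dominated (best read latency).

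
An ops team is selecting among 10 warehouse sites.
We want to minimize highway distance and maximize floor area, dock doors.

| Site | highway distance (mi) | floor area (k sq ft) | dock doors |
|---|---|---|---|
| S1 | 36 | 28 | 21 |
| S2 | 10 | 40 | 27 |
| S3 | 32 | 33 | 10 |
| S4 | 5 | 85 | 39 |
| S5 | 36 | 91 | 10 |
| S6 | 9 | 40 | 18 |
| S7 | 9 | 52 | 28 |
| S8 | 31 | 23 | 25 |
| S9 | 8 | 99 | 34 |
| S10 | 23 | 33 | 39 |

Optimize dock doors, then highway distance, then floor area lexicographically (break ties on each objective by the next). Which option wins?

S4

First maximize dock doors: best is 39, kept {S4, S10}.
Then minimize highway distance: best is 5, kept {S4}.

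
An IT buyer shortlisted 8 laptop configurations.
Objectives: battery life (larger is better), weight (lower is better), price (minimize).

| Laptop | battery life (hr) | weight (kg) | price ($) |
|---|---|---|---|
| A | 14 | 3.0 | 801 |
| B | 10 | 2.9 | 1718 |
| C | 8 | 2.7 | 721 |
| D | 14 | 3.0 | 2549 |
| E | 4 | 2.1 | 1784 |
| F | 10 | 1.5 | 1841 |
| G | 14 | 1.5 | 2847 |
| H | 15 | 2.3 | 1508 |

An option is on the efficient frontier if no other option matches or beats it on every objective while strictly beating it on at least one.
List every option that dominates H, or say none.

none

A: worse on battery life (14 vs 15).
B: worse on battery life (10 vs 15).
C: worse on battery life (8 vs 15).
D: worse on battery life (14 vs 15).
E: worse on battery life (4 vs 15).
F: worse on battery life (10 vs 15).
G: worse on battery life (14 vs 15).
No option dominates H.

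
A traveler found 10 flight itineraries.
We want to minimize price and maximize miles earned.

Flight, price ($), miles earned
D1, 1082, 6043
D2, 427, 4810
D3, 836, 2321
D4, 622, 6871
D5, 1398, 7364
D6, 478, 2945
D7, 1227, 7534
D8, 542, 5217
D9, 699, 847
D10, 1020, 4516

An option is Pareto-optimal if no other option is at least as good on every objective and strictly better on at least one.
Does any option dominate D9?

Yes

D2 vs D9: price 427≤699, miles earned 4810≥847 — D2 is at least as good on every objective and strictly better on at least one, so D2 dominates D9.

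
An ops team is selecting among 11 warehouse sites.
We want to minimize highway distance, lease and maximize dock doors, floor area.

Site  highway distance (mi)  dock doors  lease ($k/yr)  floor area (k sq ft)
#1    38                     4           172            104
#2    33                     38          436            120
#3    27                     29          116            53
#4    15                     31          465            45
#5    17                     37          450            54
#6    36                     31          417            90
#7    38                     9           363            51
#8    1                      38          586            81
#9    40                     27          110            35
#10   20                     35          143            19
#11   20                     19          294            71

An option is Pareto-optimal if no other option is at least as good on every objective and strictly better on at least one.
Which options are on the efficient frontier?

#1: not dominated.
#2: not dominated (best floor area).
#3: not dominated.
#4: not dominated.
#5: not dominated.
#6: not dominated.
#7: dominated by #3 (highway distance 27≤38, dock doors 29≥9, lease 116≤363, floor area 53≥51).
#8: not dominated (best highway distance).
#9: not dominated (best lease).
#10: not dominated.
#11: not dominated.

#1, #2, #3, #4, #5, #6, #8, #9, #10, #11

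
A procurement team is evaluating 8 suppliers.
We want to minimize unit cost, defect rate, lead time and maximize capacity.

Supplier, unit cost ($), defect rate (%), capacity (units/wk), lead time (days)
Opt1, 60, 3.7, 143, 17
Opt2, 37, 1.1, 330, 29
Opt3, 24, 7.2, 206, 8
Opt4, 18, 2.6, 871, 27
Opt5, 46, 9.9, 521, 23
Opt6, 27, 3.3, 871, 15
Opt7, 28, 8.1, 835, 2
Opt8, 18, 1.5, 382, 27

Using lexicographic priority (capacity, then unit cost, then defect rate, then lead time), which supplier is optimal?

First maximize capacity: best is 871, kept {Opt4, Opt6}.
Then minimize unit cost: best is 18, kept {Opt4}.

Opt4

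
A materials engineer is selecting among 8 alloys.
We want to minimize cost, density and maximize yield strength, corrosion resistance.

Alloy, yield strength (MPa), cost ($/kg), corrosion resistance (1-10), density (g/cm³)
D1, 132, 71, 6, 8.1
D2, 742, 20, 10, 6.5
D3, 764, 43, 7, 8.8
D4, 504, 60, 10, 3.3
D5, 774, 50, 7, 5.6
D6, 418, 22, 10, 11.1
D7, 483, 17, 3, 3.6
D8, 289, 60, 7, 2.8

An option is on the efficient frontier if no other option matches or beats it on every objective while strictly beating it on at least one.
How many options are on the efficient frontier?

D1: dominated by D2 (yield strength 742≥132, cost 20≤71, corrosion resistance 10≥6, density 6.5≤8.1).
D2: not dominated.
D3: not dominated.
D4: not dominated.
D5: not dominated (best yield strength).
D6: dominated by D2 (yield strength 742≥418, cost 20≤22, corrosion resistance 10≥10, density 6.5≤11.1).
D7: not dominated (best cost).
D8: not dominated (best density).
Pareto-optimal: D2, D3, D4, D5, D7, D8 → 6.

6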